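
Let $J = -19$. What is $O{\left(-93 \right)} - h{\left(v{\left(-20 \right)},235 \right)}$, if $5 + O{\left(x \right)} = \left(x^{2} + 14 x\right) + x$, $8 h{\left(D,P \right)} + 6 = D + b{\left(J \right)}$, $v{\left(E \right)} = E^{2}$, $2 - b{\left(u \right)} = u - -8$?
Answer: $\frac{57585}{8} \approx 7198.1$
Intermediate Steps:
$b{\left(u \right)} = -6 - u$ ($b{\left(u \right)} = 2 - \left(u - -8\right) = 2 - \left(u + 8\right) = 2 - \left(8 + u\right) = -6 - u$)
$h{\left(D,P \right)} = \frac{7}{8} + \frac{D}{8}$ ($h{\left(D,P \right)} = - \frac{3}{4} + \frac{D - -13}{8} = - \frac{3}{4} + \frac{D + \left(-6 + 19\right)}{8} = - \frac{3}{4} + \frac{D + 13}{8} = - \frac{3}{4} + \frac{13 + D}{8} = - \frac{3}{4} + \left(\frac{13}{8} + \frac{D}{8}\right) = \frac{7}{8} + \frac{D}{8}$)
$O{\left(x \right)} = -5 + x^{2} + 15 x$ ($O{\left(x \right)} = -5 + \left(\left(x^{2} + 14 x\right) + x\right) = -5 + \left(x^{2} + 15 x\right) = -5 + x^{2} + 15 x$)
$O{\left(-93 \right)} - h{\left(v{\left(-20 \right)},235 \right)} = \left(-5 + \left(-93\right)^{2} + 15 \left(-93\right)\right) - \left(\frac{7}{8} + \frac{\left(-20\right)^{2}}{8}\right) = \left(-5 + 8649 - 1395\right) - \left(\frac{7}{8} + \frac{1}{8} \cdot 400\right) = 7249 - \left(\frac{7}{8} + 50\right) = 7249 - \frac{407}{8} = \frac{57585}{8}$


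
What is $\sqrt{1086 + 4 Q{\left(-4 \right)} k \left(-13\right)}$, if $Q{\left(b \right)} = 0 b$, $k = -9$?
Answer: $\sqrt{1086} \approx 32.955$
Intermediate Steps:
$Q{\left(b \right)} = 0$
$\sqrt{1086 + 4 Q{\left(-4 \right)} k \left(-13\right)} = \sqrt{1086 + 4 \cdot 0 \left(-9\right) \left(-13\right)} = \sqrt{1086 + 4 \cdot 0 \left(-13\right)} = \sqrt{1086 + 0 \left(-13\right)} = \sqrt{1086 + 0} = \sqrt{1086}$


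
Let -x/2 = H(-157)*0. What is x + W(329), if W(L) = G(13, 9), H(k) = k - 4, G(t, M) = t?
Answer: 13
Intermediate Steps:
H(k) = -4 + k
W(L) = 13
x = 0 (x = -2*(-4 - 157)*0 = -(-322)*0 = -2*0 = 0)
x + W(329) = 0 + 13 = 13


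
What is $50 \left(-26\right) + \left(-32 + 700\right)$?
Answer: $-632$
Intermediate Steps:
$50 \left(-26\right) + \left(-32 + 700\right) = -1300 + 668 = -632$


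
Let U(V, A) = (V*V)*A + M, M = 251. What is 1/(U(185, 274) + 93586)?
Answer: 1/9471487 ≈ 1.0558e-7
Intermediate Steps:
U(V, A) = 251 + A*V² (U(V, A) = (V*V)*A + 251 = V²*A + 251 = A*V² + 251 = 251 + A*V²)
1/(U(185, 274) + 93586) = 1/((251 + 274*185²) + 93586) = 1/((251 + 274*34225) + 93586) = 1/((251 + 9377650) + 93586) = 1/(9377901 + 93586) = 1/9471487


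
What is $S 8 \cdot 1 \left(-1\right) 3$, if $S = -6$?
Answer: $144$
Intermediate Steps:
$S 8 \cdot 1 \left(-1\right) 3 = \left(-6\right) 8 \cdot 1 \left(-1\right) 3 = - 48 \left(\left(-1\right) 3\right) = \left(-48\right) \left(-3\right) = 144$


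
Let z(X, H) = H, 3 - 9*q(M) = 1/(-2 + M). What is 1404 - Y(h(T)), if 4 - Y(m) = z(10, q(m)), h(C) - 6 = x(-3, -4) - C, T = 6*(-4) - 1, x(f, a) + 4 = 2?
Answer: 340280/243 ≈ 1400.3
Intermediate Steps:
q(M) = ⅓ - 1/(9*(-2 + M))
x(f, a) = -2 (x(f, a) = -4 + 2 = -2)
T = -25 (T = -24 - 1 = -25)
h(C) = 4 - C (h(C) = 6 + (-2 - C) = 4 - C)
Y(m) = 4 - (-7 + 3*m)/(9*(-2 + m))
1404 - Y(h(T)) = 1404 - (-65 + 33*(4 - 1*(-25)))/(9*(-2 + (4 - 1*(-25)))) = 1404 - (-65 + 33*(4 + 25))/(9*(-2 + (4 + 25))) = 1404 - (-65 + 33*29)/(9*(-2 + 29)) = 1404 - (-65 + 957)/(9*27) = 1404 - 892/(9*27) = 1404 - 1*892/243 = 1404 - 892/243 = 340280/243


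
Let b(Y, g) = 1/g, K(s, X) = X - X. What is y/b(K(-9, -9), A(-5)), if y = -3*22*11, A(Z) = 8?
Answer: -5808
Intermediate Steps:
K(s, X) = 0
y = -726 (y = -66*11 = -726)
y/b(K(-9, -9), A(-5)) = -726/(1/8) = -726/⅛ = -726*8 = -5808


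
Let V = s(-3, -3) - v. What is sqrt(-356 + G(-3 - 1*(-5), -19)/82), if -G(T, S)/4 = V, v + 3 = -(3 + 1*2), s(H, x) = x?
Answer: I*sqrt(598846)/41 ≈ 18.874*I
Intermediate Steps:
v = -8 (v = -3 - (3 + 1*2) = -3 - (3 + 2) = -3 - 1*5 = -3 - 5 = -8)
V = 5 (V = -3 - 1*(-8) = -3 + 8 = 5)
G(T, S) = -20 (G(T, S) = -4*5 = -20)
sqrt(-356 + G(-3 - 1*(-5), -19)/82) = sqrt(-356 - 20/82) = sqrt(-356 - 20*1/82) = sqrt(-356 - 10/41) = sqrt(-14606/41) = I*sqrt(598846)/41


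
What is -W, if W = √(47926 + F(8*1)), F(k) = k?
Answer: -3*√5326 ≈ -218.94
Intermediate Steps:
W = 3*√5326 (W = √(47926 + 8*1) = √(47926 + 8) = √47934 = 3*√5326 ≈ 218.94)
-W = -3*√5326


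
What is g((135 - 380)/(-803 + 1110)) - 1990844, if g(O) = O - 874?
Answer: -611457671/307 ≈ -1.9917e+6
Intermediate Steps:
g(O) = -874 + O
g((135 - 380)/(-803 + 1110)) - 1990844 = (-874 + (135 - 380)/(-803 + 1110)) - 1990844 = (-874 - 245/307) - 1990844 = -268563/307 - 1990844 = -611457671/307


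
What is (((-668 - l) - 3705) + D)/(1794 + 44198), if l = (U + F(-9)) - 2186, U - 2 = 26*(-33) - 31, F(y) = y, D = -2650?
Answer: -3941/45992 ≈ -0.085689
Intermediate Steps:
U = -887 (U = 2 + (26*(-33) - 31) = 2 + (-858 - 31) = 2 - 889 = -887)
l = -3082 (l = (-887 - 9) - 2186 = -896 - 2186 = -3082)
(((-668 - l) - 3705) + D)/(1794 + 44198) = (((-668 - 1*(-3082)) - 3705) - 2650)/(1794 + 44198) = (((-668 + 3082) - 3705) - 2650)/45992 = ((2414 - 3705) - 2650)*(1/45992) = (-1291 - 2650)*(1/45992) = -3941*1/45992 = -3941/45992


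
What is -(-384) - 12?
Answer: 372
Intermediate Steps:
-(-384) - 12 = -64*(-6) - 12 = 384 - 12 = 372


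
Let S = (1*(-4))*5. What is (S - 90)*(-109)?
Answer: 11990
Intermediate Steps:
S = -20 (S = -4*5 = -20)
(S - 90)*(-109) = (-20 - 90)*(-109) = -110*(-109) = 11990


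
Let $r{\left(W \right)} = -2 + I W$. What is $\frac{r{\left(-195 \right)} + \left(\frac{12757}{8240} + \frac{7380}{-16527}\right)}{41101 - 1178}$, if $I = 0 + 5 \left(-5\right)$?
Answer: $\frac{221255749593}{1812271049680} \approx 0.12209$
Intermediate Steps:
$I = -25$ ($I = 0 - 25 = -25$)
$r{\left(W \right)} = -2 - 25 W$
$\frac{r{\left(-195 \right)} + \left(\frac{12757}{8240} + \frac{7380}{-16527}\right)}{41101 - 1178} = \frac{\left(-2 - -4875\right) + \left(\frac{12757}{8240} + \frac{7380}{-16527}\right)}{41101 - 1178} = \frac{\left(-2 + 4875\right) + \left(12757 \cdot \frac{1}{8240} + 7380 \left(- \frac{1}{16527}\right)\right)}{41101 - 1178} = \frac{4873 + \left(\frac{12757}{8240} - \frac{2460}{5509}\right)}{39923} = \left(4873 + \frac{50007913}{45394160}\right) \frac{1}{39923} = \frac{221255749593}{45394160} \cdot \frac{1}{39923} = \frac{221255749593}{1812271049680}$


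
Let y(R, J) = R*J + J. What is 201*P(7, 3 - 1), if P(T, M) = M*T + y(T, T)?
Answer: 14070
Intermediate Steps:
y(R, J) = J + J*R (y(R, J) = J*R + J = J + J*R)
P(T, M) = M*T + T*(1 + T)
201*P(7, 3 - 1) = 201*(7*(1 + (3 - 1) + 7)) = 201*(7*(1 + 2 + 7)) = 201*(7*10) = 201*70 = 14070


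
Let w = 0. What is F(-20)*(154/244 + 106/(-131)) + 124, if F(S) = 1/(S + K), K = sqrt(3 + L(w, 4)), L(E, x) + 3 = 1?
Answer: 37656437/303658 ≈ 124.01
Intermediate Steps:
L(E, x) = -2 (L(E, x) = -3 + 1 = -2)
K = 1 (K = sqrt(3 - 2) = sqrt(1) = 1)
F(S) = 1/(1 + S) (F(S) = 1/(S + 1) = 1/(1 + S))
F(-20)*(154/244 + 106/(-131)) + 124 = (154/244 + 106/(-131))/(1 - 20) + 124 = (154*(1/244) + 106*(-1/131))/(-19) + 124 = -(77/122 - 106/131)/19 + 124 = -1/19*(-2845/15982) + 124 = 2845/303658 + 124 = 37656437/303658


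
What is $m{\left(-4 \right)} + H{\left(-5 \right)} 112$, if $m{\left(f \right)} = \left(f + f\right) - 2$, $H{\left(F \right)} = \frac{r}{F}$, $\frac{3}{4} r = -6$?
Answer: $\frac{846}{5} \approx 169.2$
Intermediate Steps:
$r = -8$ ($r = \frac{4}{3} \left(-6\right) = -8$)
$H{\left(F \right)} = - \frac{8}{F}$
$m{\left(f \right)} = -2 + 2 f$ ($m{\left(f \right)} = 2 f - 2 = -2 + 2 f$)
$m{\left(-4 \right)} + H{\left(-5 \right)} 112 = \left(-2 + 2 \left(-4\right)\right) + - \frac{8}{-5} \cdot 112 = \left(-2 - 8\right) + \left(-8\right) \left(- \frac{1}{5}\right) 112 = -10 + \frac{8}{5} \cdot 112 = -10 + \frac{896}{5} = \frac{846}{5}$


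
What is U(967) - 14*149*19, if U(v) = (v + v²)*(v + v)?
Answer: 1810292670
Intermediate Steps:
U(v) = 2*v*(v + v²) (U(v) = (v + v²)*(2*v) = 2*v*(v + v²))
U(967) - 14*149*19 = 2*967²*(1 + 967) - 14*149*19 = 2*935089*968 - 2086*19 = 1810332304 - 39634 = 1810292670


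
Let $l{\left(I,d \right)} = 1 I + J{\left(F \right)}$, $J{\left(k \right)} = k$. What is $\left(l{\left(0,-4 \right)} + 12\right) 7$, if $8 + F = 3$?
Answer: $49$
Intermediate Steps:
$F = -5$ ($F = -8 + 3 = -5$)
$l{\left(I,d \right)} = -5 + I$ ($l{\left(I,d \right)} = 1 I - 5 = I - 5 = -5 + I$)
$\left(l{\left(0,-4 \right)} + 12\right) 7 = \left(\left(-5 + 0\right) + 12\right) 7 = \left(-5 + 12\right) 7 = 7 \cdot 7 = 49$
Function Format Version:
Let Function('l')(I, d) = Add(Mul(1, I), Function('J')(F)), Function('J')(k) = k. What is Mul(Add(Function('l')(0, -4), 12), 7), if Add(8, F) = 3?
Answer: 49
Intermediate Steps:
F = -5 (F = Add(-8, 3) = -5)
Function('l')(I, d) = Add(-5, I) (Function('l')(I, d) = Add(Mul(1, I), -5) = Add(I, -5) = Add(-5, I))
Mul(Add(Function('l')(0, -4), 12), 7) = Mul(Add(Add(-5, 0), 12), 7) = Mul(Add(-5, 12), 7) = Mul(7, 7) = 49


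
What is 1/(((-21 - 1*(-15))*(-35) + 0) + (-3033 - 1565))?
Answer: -1/4388 ≈ -0.00022789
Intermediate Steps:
1/(((-21 - 1*(-15))*(-35) + 0) + (-3033 - 1565)) = 1/(((-21 + 15)*(-35) + 0) - 4598) = 1/((-6*(-35) + 0) - 4598) = 1/((210 + 0) - 4598) = 1/(210 - 4598) = 1/(-4388) = -1/4388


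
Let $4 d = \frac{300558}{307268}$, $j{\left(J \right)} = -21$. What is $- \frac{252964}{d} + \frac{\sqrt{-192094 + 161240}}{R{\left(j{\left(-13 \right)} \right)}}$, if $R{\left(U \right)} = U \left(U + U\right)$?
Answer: $- \frac{155455484704}{150279} + \frac{i \sqrt{30854}}{882} \approx -1.0344 \cdot 10^{6} + 0.19915 i$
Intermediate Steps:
$R{\left(U \right)} = 2 U^{2}$ ($R{\left(U \right)} = U 2 U = 2 U^{2}$)
$d = \frac{150279}{614536}$ ($d = \frac{300558 \cdot \frac{1}{307268}}{4} = \frac{1}{4} \cdot \frac{150279}{153634} = \frac{150279}{614536} \approx 0.24454$)
$- \frac{252964}{d} + \frac{\sqrt{-192094 + 161240}}{R{\left(j{\left(-13 \right)} \right)}} = - \frac{252964}{\frac{150279}{614536}} + \frac{\sqrt{-192094 + 161240}}{2 \left(-21\right)^{2}} = \left(-252964\right) \frac{614536}{150279} + \frac{\sqrt{-30854}}{2 \cdot 441} = - \frac{155455484704}{150279} + \frac{i \sqrt{30854}}{882}$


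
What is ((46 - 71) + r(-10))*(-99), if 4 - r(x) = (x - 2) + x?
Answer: -99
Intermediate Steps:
r(x) = 6 - 2*x (r(x) = 4 - ((x - 2) + x) = 4 - ((-2 + x) + x) = 4 - (-2 + 2*x) = 4 + (2 - 2*x) = 6 - 2*x)
((46 - 71) + r(-10))*(-99) = ((46 - 71) + (6 - 2*(-10)))*(-99) = (-25 + (6 + 20))*(-99) = (-25 + 26)*(-99) = 1*(-99) = -99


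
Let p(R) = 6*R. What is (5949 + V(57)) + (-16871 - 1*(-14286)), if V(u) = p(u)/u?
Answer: 3370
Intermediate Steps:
V(u) = 6 (V(u) = (6*u)/u = 6)
(5949 + V(57)) + (-16871 - 1*(-14286)) = (5949 + 6) + (-16871 - 1*(-14286)) = 5955 + (-16871 + 14286) = 5955 - 2585 = 3370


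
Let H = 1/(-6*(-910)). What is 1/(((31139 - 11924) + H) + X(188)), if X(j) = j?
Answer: 5460/105940381 ≈ 5.1538e-5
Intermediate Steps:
H = 1/5460 ≈ 0.00018315
1/(((31139 - 11924) + H) + X(188)) = 1/(((31139 - 11924) + 1/5460) + 188) = 1/((19215 + 1/5460) + 188) = 1/(104913901/5460 + 188) = 1/(105940381/5460) = 5460/105940381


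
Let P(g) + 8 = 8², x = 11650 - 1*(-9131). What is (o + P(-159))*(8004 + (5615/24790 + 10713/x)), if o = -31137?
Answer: -8544645183845543/34344066 ≈ -2.4880e+8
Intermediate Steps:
x = 20781 (x = 11650 + 9131 = 20781)
P(g) = 56 (P(g) = -8 + 8² = -8 + 64 = 56)
(o + P(-159))*(8004 + (5615/24790 + 10713/x)) = (-31137 + 56)*(8004 + (5615/24790 + 10713/20781)) = -31081*(8004 + (5615*(1/24790) + 10713*(1/20781))) = -31081*(8004 + (1123/4958 + 3571/6927)) = -31081*(8004 + 25484039/34344066) = -31081*274915388303/34344066 = -8544645183845543/34344066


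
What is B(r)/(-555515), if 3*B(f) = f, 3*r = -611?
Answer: 611/4999635 ≈ 0.00012221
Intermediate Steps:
r = -611/3 (r = (⅓)*(-611) = -611/3 ≈ -203.67)
B(f) = f/3
B(r)/(-555515) = ((⅓)*(-611/3))/(-555515) = -611/9*(-1/555515) = 611/4999635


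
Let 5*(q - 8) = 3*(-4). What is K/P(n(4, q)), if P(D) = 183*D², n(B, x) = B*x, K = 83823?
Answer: 698525/765184 ≈ 0.91288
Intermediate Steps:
q = 28/5 (q = 8 + (3*(-4))/5 = 8 + (⅕)*(-12) = 8 - 12/5 = 28/5 ≈ 5.6000)
K/P(n(4, q)) = 83823/((183*(4*(28/5))²)) = 83823/((183*(112/5)²)) = 83823/((183*(12544/25))) = 83823/(2295552/25) = 83823*(25/2295552) = 698525/765184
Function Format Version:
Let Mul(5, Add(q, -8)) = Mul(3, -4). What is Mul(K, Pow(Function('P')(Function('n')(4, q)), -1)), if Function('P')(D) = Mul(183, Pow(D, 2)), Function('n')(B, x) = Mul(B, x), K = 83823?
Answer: Rational(698525, 765184) ≈ 0.91288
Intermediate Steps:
q = Rational(28, 5) (q = Add(8, Mul(Rational(1, 5), Mul(3, -4))) = Add(8, Mul(Rational(1, 5), -12)) = Add(8, Rational(-12, 5)) = Rational(28, 5) ≈ 5.6000)
Mul(K, Pow(Function('P')(Function('n')(4, q)), -1)) = Mul(83823, Pow(Mul(183, Pow(Mul(4, Rational(28, 5)), 2)), -1)) = Mul(83823, Pow(Mul(183, Pow(Rational(112, 5), 2)), -1)) = Mul(83823, Pow(Mul(183, Rational(12544, 25)), -1)) = Mul(83823, Pow(Rational(2295552, 25), -1)) = Mul(83823, Rational(25, 2295552)) = Rational(698525, 765184)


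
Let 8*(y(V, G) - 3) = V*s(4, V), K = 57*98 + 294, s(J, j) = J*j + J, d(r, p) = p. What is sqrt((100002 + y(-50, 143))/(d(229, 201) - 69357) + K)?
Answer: 5*sqrt(31238230082)/11526 ≈ 76.672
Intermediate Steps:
s(J, j) = J + J*j
K = 5880 (K = 5586 + 294 = 5880)
y(V, G) = 3 + V*(4 + 4*V)/8 (y(V, G) = 3 + (V*(4*(1 + V)))/8 = 3 + (V*(4 + 4*V))/8 = 3 + V*(4 + 4*V)/8)
sqrt((100002 + y(-50, 143))/(d(229, 201) - 69357) + K) = sqrt((100002 + (3 + (1/2)*(-50)*(1 - 50)))/(201 - 69357) + 5880) = sqrt((100002 + (3 + (1/2)*(-50)*(-49)))/(-69156) + 5880) = sqrt((100002 + (3 + 1225))*(-1/69156) + 5880) = sqrt((100002 + 1228)*(-1/69156) + 5880) = sqrt(101230*(-1/69156) + 5880) = sqrt(-50615/34578 + 5880) = sqrt(203268025/34578) = 5*sqrt(31238230082)/11526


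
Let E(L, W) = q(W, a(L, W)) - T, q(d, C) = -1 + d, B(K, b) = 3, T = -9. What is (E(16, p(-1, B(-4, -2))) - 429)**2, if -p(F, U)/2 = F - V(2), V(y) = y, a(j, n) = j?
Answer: 172225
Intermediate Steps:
p(F, U) = 4 - 2*F (p(F, U) = -2*(F - 1*2) = -2*(F - 2) = -2*(-2 + F) = 4 - 2*F)
E(L, W) = 8 + W (E(L, W) = (-1 + W) - 1*(-9) = (-1 + W) + 9 = 8 + W)
(E(16, p(-1, B(-4, -2))) - 429)**2 = ((8 + (4 - 2*(-1))) - 429)**2 = ((8 + (4 + 2)) - 429)**2 = ((8 + 6) - 429)**2 = (14 - 429)**2 = (-415)**2 = 172225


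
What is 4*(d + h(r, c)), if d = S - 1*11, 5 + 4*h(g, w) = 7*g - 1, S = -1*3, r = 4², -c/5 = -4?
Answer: 50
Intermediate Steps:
c = 20 (c = -5*(-4) = 20)
r = 16
S = -3
h(g, w) = -3/2 + 7*g/4 (h(g, w) = -5/4 + (7*g - 1)/4 = -5/4 + (-1 + 7*g)/4 = -5/4 + (-¼ + 7*g/4) = -3/2 + 7*g/4)
d = -14 (d = -3 - 1*11 = -3 - 11 = -14)
4*(d + h(r, c)) = 4*(-14 + (-3/2 + (7/4)*16)) = 4*(-14 + (-3/2 + 28)) = 4*(-14 + 53/2) = 4*(25/2) = 50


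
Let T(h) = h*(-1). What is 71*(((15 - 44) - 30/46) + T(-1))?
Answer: -46789/23 ≈ -2034.3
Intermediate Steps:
T(h) = -h
71*(((15 - 44) - 30/46) + T(-1)) = 71*(((15 - 44) - 30/46) - 1*(-1)) = 71*((-29 - 30*1/46) + 1) = 71*((-29 - 15/23) + 1) = 71*(-682/23 + 1) = 71*(-659/23) = -46789/23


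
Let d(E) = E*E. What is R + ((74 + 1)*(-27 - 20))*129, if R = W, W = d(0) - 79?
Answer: -454804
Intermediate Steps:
d(E) = E²
W = -79 (W = 0² - 79 = 0 - 79 = -79)
R = -79
R + ((74 + 1)*(-27 - 20))*129 = -79 + ((74 + 1)*(-27 - 20))*129 = -79 + (75*(-47))*129 = -79 - 3525*129 = -79 - 454725 = -454804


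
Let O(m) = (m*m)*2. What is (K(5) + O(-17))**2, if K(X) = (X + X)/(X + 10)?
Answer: 3013696/9 ≈ 3.3486e+5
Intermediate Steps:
O(m) = 2*m**2 (O(m) = m**2*2 = 2*m**2)
K(X) = 2*X/(10 + X) (K(X) = (2*X)/(10 + X) = 2*X/(10 + X))
(K(5) + O(-17))**2 = (2*5/(10 + 5) + 2*(-17)**2)**2 = (2*5/15 + 2*289)**2 = (2*5*(1/15) + 578)**2 = (2/3 + 578)**2 = (1736/3)**2 = 3013696/9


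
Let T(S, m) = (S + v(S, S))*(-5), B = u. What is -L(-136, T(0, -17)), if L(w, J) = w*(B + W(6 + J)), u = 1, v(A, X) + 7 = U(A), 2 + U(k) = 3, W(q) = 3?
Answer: 544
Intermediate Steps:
U(k) = 1 (U(k) = -2 + 3 = 1)
v(A, X) = -6 (v(A, X) = -7 + 1 = -6)
B = 1
T(S, m) = 30 - 5*S (T(S, m) = (S - 6)*(-5) = (-6 + S)*(-5) = 30 - 5*S)
L(w, J) = 4*w (L(w, J) = w*(1 + 3) = w*4 = 4*w)
-L(-136, T(0, -17)) = -4*(-136) = -1*(-544) = 544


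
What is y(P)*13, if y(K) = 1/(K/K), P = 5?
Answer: 13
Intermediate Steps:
y(K) = 1 (y(K) = 1/1 = 1)
y(P)*13 = 1*13 = 13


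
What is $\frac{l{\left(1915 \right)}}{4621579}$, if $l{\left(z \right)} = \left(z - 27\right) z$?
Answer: $\frac{3615520}{4621579} \approx 0.78231$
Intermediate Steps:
$l{\left(z \right)} = z \left(-27 + z\right)$ ($l{\left(z \right)} = \left(-27 + z\right) z = z \left(-27 + z\right)$)
$\frac{l{\left(1915 \right)}}{4621579} = \frac{1915 \left(-27 + 1915\right)}{4621579} = 1915 \cdot 1888 \cdot \frac{1}{4621579} = 3615520 \cdot \frac{1}{4621579} = \frac{3615520}{4621579}$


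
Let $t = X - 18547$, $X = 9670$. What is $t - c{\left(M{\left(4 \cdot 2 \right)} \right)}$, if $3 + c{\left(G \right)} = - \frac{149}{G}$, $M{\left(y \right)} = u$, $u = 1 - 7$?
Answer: $- \frac{53393}{6} \approx -8898.8$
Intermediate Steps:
$u = -6$
$M{\left(y \right)} = -6$
$c{\left(G \right)} = -3 - \frac{149}{G}$
$t = -8877$ ($t = 9670 - 18547 = -8877$)
$t - c{\left(M{\left(4 \cdot 2 \right)} \right)} = -8877 - \left(-3 - \frac{149}{-6}\right) = -8877 - \left(-3 - - \frac{149}{6}\right) = -8877 - \left(-3 + \frac{149}{6}\right) = -8877 - \frac{131}{6} = - \frac{53393}{6}$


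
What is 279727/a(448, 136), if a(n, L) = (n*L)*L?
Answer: 39961/1183744 ≈ 0.033758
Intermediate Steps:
a(n, L) = n*L² (a(n, L) = (L*n)*L = n*L²)
279727/a(448, 136) = 279727/((448*136²)) = 279727/((448*18496)) = 279727/8286208 = 279727*(1/8286208) = 39961/1183744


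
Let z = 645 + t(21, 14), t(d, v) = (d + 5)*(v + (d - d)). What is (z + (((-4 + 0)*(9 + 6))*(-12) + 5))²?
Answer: 3006756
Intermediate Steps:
t(d, v) = v*(5 + d) (t(d, v) = (5 + d)*(v + 0) = (5 + d)*v = v*(5 + d))
z = 1009 (z = 645 + 14*(5 + 21) = 645 + 14*26 = 645 + 364 = 1009)
(z + (((-4 + 0)*(9 + 6))*(-12) + 5))² = (1009 + (((-4 + 0)*(9 + 6))*(-12) + 5))² = (1009 + (-4*15*(-12) + 5))² = (1009 + (-60*(-12) + 5))² = (1009 + (720 + 5))² = (1009 + 725)² = 1734² = 3006756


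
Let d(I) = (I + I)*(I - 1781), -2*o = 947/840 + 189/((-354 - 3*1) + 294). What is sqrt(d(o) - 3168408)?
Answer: I*sqrt(8951922874222)/1680 ≈ 1780.9*I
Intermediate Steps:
o = 1573/1680 (o = -(947/840 + 189/((-354 - 3*1) + 294))/2 = -(947*(1/840) + 189/((-354 - 3) + 294))/2 = -(947/840 + 189/(-357 + 294))/2 = -(947/840 + 189/(-63))/2 = -(947/840 + 189*(-1/63))/2 = -(947/840 - 3)/2 = -1/2*(-1573/840) = 1573/1680 ≈ 0.93631)
d(I) = 2*I*(-1781 + I) (d(I) = (2*I)*(-1781 + I) = 2*I*(-1781 + I))
sqrt(d(o) - 3168408) = sqrt(2*(1573/1680)*(-1781 + 1573/1680) - 3168408) = sqrt(2*(1573/1680)*(-2990507/1680) - 3168408) = sqrt(-4704067511/1411200 - 3168408) = sqrt(-4475961437111/1411200) = I*sqrt(8951922874222)/1680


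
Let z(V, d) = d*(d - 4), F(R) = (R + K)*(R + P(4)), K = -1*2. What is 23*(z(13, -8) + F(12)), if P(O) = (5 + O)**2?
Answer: 23598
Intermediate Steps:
K = -2
F(R) = (-2 + R)*(81 + R) (F(R) = (R - 2)*(R + (5 + 4)**2) = (-2 + R)*(R + 9**2) = (-2 + R)*(R + 81) = (-2 + R)*(81 + R))
z(V, d) = d*(-4 + d)
23*(z(13, -8) + F(12)) = 23*(-8*(-4 - 8) + (-162 + 12**2 + 79*12)) = 23*(-8*(-12) + (-162 + 144 + 948)) = 23*(96 + 930) = 23*1026 = 23598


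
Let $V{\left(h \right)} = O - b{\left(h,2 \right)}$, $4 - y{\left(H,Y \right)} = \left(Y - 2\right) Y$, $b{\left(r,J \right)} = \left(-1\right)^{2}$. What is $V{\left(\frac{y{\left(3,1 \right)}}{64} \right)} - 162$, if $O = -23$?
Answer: $-186$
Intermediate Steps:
$b{\left(r,J \right)} = 1$
$y{\left(H,Y \right)} = 4 - Y \left(-2 + Y\right)$ ($y{\left(H,Y \right)} = 4 - \left(Y - 2\right) Y = 4 - \left(-2 + Y\right) Y = 4 - Y \left(-2 + Y\right)$)
$V{\left(h \right)} = -24$ ($V{\left(h \right)} = -23 - 1 = -24$)
$V{\left(\frac{y{\left(3,1 \right)}}{64} \right)} - 162 = -24 - 162 = -186$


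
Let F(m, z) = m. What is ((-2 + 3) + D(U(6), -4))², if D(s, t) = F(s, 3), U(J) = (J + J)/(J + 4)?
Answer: 121/25 ≈ 4.8400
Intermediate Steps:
U(J) = 2*J/(4 + J) (U(J) = (2*J)/(4 + J) = 2*J/(4 + J))
D(s, t) = s
((-2 + 3) + D(U(6), -4))² = ((-2 + 3) + 2*6/(4 + 6))² = (1 + 2*6/10)² = (1 + 2*6*(⅒))² = (1 + 6/5)² = (11/5)² = 121/25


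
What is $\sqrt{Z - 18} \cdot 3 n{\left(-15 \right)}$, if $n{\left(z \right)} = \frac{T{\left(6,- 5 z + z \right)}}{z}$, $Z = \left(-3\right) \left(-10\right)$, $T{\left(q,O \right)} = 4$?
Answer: $- \frac{8 \sqrt{3}}{5} \approx -2.7713$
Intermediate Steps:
$Z = 30$
$n{\left(z \right)} = \frac{4}{z}$
$\sqrt{Z - 18} \cdot 3 n{\left(-15 \right)} = \sqrt{30 - 18} \cdot 3 \frac{4}{-15} = \sqrt{30 - 18} \cdot 3 \cdot 4 \left(- \frac{1}{15}\right) = \sqrt{30 - 18} \cdot 3 \left(- \frac{4}{15}\right) = \sqrt{12} \left(- \frac{4}{5}\right) = 2 \sqrt{3} \left(- \frac{4}{5}\right) = - \frac{8 \sqrt{3}}{5}$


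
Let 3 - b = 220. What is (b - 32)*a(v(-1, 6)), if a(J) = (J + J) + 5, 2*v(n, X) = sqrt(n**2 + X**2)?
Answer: -1245 - 249*sqrt(37) ≈ -2759.6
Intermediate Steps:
b = -217 (b = 3 - 1*220 = 3 - 220 = -217)
v(n, X) = sqrt(X**2 + n**2)/2 (v(n, X) = sqrt(n**2 + X**2)/2 = sqrt(X**2 + n**2)/2)
a(J) = 5 + 2*J (a(J) = 2*J + 5 = 5 + 2*J)
(b - 32)*a(v(-1, 6)) = (-217 - 32)*(5 + 2*(sqrt(6**2 + (-1)**2)/2)) = -249*(5 + 2*(sqrt(36 + 1)/2)) = -249*(5 + 2*(sqrt(37)/2)) = -249*(5 + sqrt(37)) = -1245 - 249*sqrt(37)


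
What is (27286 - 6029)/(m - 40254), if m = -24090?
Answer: -21257/64344 ≈ -0.33036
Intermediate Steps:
(27286 - 6029)/(m - 40254) = (27286 - 6029)/(-24090 - 40254) = 21257/(-64344) = 21257*(-1/64344) = -21257/64344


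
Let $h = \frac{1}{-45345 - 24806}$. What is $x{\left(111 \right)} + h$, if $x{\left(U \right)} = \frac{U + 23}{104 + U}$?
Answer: $\frac{9400019}{15082465} \approx 0.62324$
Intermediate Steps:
$h = - \frac{1}{70151}$ ($h = \frac{1}{-70151} = - \frac{1}{70151} \approx -1.4255 \cdot 10^{-5}$)
$x{\left(U \right)} = \frac{23 + U}{104 + U}$
$x{\left(111 \right)} + h = \frac{23 + 111}{104 + 111} - \frac{1}{70151} = \frac{1}{215} \cdot 134 - \frac{1}{70151} = \frac{134}{215} - \frac{1}{70151} = \frac{9400019}{15082465}$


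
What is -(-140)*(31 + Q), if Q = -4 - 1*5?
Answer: 3080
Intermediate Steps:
Q = -9 (Q = -4 - 5 = -9)
-(-140)*(31 + Q) = -(-140)*(31 - 9) = -(-140)*22 = -5*(-616) = 3080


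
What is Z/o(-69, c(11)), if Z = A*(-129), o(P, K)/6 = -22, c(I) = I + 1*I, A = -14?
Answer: -301/22 ≈ -13.682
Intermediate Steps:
c(I) = 2*I (c(I) = I + I = 2*I)
o(P, K) = -132 (o(P, K) = 6*(-22) = -132)
Z = 1806 (Z = -14*(-129) = 1806)
Z/o(-69, c(11)) = 1806/(-132) = 1806*(-1/132) = -301/22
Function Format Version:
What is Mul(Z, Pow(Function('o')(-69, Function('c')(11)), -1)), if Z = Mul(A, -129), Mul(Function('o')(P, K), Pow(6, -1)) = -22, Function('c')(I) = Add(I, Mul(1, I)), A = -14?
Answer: Rational(-301, 22) ≈ -13.682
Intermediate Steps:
Function('c')(I) = Mul(2, I) (Function('c')(I) = Add(I, I) = Mul(2, I))
Function('o')(P, K) = -132 (Function('o')(P, K) = Mul(6, -22) = -132)
Z = 1806 (Z = Mul(-14, -129) = 1806)
Mul(Z, Pow(Function('o')(-69, Function('c')(11)), -1)) = Mul(1806, Pow(-132, -1)) = Mul(1806, Rational(-1, 132)) = Rational(-301, 22)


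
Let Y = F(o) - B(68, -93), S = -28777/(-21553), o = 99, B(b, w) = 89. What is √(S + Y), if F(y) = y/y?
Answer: 3*I*√91289271/3079 ≈ 9.3094*I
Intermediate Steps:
F(y) = 1
S = 4111/3079 (S = -28777*(-1/21553) = 4111/3079 ≈ 1.3352)
Y = -88 (Y = 1 - 1*89 = 1 - 89 = -88)
√(S + Y) = √(4111/3079 - 88) = √(-266841/3079) = 3*I*√91289271/3079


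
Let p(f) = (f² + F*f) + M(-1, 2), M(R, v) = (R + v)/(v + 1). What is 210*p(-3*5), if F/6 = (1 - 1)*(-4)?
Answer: 47320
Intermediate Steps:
F = 0 (F = 6*((1 - 1)*(-4)) = 6*(0*(-4)) = 6*0 = 0)
M(R, v) = (R + v)/(1 + v)
p(f) = ⅓ + f² (p(f) = (f² + 0*f) + (-1 + 2)/(1 + 2) = (f² + 0) + 1/3 = f² + (⅓)*1 = f² + ⅓ = ⅓ + f²)
210*p(-3*5) = 210*(⅓ + (-3*5)²) = 210*(⅓ + (-15)²) = 210*(⅓ + 225) = 210*(676/3) = 47320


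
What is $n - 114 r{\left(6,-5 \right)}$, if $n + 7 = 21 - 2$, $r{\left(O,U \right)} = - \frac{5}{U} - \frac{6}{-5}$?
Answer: $- \frac{1194}{5} \approx -238.8$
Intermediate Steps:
$r{\left(O,U \right)} = \frac{6}{5} - \frac{5}{U}$ ($r{\left(O,U \right)} = - \frac{5}{U} - - \frac{6}{5} = - \frac{5}{U} + \frac{6}{5} = \frac{6}{5} - \frac{5}{U}$)
$n = 12$ ($n = -7 + \left(21 - 2\right) = -7 + 19 = 12$)
$n - 114 r{\left(6,-5 \right)} = 12 - 114 \left(\frac{6}{5} - \frac{5}{-5}\right) = 12 - 114 \left(\frac{6}{5} - -1\right) = 12 - 114 \left(\frac{6}{5} + 1\right) = 12 - \frac{1254}{5} = - \frac{1194}{5}$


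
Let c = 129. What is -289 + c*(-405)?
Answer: -52534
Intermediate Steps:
-289 + c*(-405) = -289 + 129*(-405) = -289 - 52245 = -52534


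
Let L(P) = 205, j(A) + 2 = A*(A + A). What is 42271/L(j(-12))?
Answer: 1031/5 ≈ 206.20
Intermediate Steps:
j(A) = -2 + 2*A**2 (j(A) = -2 + A*(A + A) = -2 + A*(2*A) = -2 + 2*A**2)
42271/L(j(-12)) = 42271/205 = 42271*(1/205) = 1031/5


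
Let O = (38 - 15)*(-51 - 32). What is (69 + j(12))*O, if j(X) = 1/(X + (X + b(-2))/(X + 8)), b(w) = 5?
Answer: -33890477/257 ≈ -1.3187e+5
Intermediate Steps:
O = -1909 (O = 23*(-83) = -1909)
j(X) = 1/(X + (5 + X)/(8 + X)) (j(X) = 1/(X + (X + 5)/(X + 8)) = 1/(X + (5 + X)/(8 + X)))
(69 + j(12))*O = (69 + (8 + 12)/(5 + 12² + 9*12))*(-1909) = (69 + 20/(5 + 144 + 108))*(-1909) = (69 + 20/257)*(-1909) = (17753/257)*(-1909) = -33890477/257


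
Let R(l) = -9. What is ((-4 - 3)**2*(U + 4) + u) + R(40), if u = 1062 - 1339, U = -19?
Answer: -1021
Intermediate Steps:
u = -277
((-4 - 3)**2*(U + 4) + u) + R(40) = ((-4 - 3)**2*(-19 + 4) - 277) - 9 = ((-7)**2*(-15) - 277) - 9 = (49*(-15) - 277) - 9 = (-735 - 277) - 9 = -1012 - 9 = -1021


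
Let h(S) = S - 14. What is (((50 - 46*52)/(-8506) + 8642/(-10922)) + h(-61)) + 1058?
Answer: 22818814857/23225633 ≈ 982.48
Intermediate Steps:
h(S) = -14 + S
(((50 - 46*52)/(-8506) + 8642/(-10922)) + h(-61)) + 1058 = (((50 - 46*52)/(-8506) + 8642/(-10922)) + (-14 - 61)) + 1058 = (((50 - 2392)*(-1/8506) + 8642*(-1/10922)) - 75) + 1058 = ((-2342*(-1/8506) - 4321/5461) - 75) + 1058 = ((1171/4253 - 4321/5461) - 75) + 1058 = (-11982382/23225633 - 75) + 1058 = -1753904857/23225633 + 1058 = 22818814857/23225633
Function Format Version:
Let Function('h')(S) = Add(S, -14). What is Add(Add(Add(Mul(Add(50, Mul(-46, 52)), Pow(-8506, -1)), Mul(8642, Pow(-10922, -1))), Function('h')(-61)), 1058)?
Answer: Rational(22818814857, 23225633) ≈ 982.48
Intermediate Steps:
Function('h')(S) = Add(-14, S)
Add(Add(Add(Mul(Add(50, Mul(-46, 52)), Pow(-8506, -1)), Mul(8642, Pow(-10922, -1))), Function('h')(-61)), 1058) = Add(Add(Add(Mul(Add(50, Mul(-46, 52)), Pow(-8506, -1)), Mul(8642, Pow(-10922, -1))), Add(-14, -61)), 1058) = Add(Add(Add(Mul(Add(50, -2392), Rational(-1, 8506)), Mul(8642, Rational(-1, 10922))), -75), 1058) = Add(Add(Add(Mul(-2342, Rational(-1, 8506)), Rational(-4321, 5461)), -75), 1058) = Add(Add(Add(Rational(1171, 4253), Rational(-4321, 5461)), -75), 1058) = Add(Add(Rational(-11982382, 23225633), -75), 1058) = Add(Rational(-1753904857, 23225633), 1058) = Rational(22818814857, 23225633)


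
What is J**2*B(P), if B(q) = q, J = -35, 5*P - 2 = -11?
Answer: -2205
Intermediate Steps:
P = -9/5 (P = 2/5 + (1/5)*(-11) = 2/5 - 11/5 = -9/5 ≈ -1.8000)
J**2*B(P) = (-35)**2*(-9/5) = 1225*(-9/5) = -2205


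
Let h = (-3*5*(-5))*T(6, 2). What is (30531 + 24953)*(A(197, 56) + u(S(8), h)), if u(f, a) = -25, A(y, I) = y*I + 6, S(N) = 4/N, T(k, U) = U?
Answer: 611045292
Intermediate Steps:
h = 150 (h = (-3*5*(-5))*2 = -15*(-5)*2 = 75*2 = 150)
A(y, I) = 6 + I*y (A(y, I) = I*y + 6 = 6 + I*y)
(30531 + 24953)*(A(197, 56) + u(S(8), h)) = (30531 + 24953)*((6 + 56*197) - 25) = 55484*((6 + 11032) - 25) = 55484*(11038 - 25) = 55484*11013 = 611045292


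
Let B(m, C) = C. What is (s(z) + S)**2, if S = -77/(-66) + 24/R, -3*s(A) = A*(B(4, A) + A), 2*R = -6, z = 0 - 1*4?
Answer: 1225/4 ≈ 306.25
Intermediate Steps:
z = -4 (z = 0 - 4 = -4)
R = -3 (R = (1/2)*(-6) = -3)
s(A) = -2*A**2/3 (s(A) = -A*(A + A)/3 = -A*2*A/3 = -2*A**2/3)
S = -41/6 (S = -77/(-66) + 24/(-3) = -77*(-1/66) + 24*(-1/3) = 7/6 - 8 = -41/6 ≈ -6.8333)
(s(z) + S)**2 = (-2/3*(-4)**2 - 41/6)**2 = (-2/3*16 - 41/6)**2 = (-32/3 - 41/6)**2 = (-35/2)**2 = 1225/4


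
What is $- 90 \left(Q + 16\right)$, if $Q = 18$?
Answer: $-3060$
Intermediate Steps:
$- 90 \left(Q + 16\right) = - 90 \left(18 + 16\right) = \left(-90\right) 34 = -3060$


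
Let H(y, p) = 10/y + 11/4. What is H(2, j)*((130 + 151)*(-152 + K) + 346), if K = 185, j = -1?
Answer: 298189/4 ≈ 74547.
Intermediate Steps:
H(y, p) = 11/4 + 10/y (H(y, p) = 10/y + 11*(¼) = 10/y + 11/4 = 11/4 + 10/y)
H(2, j)*((130 + 151)*(-152 + K) + 346) = (11/4 + 10/2)*((130 + 151)*(-152 + 185) + 346) = (11/4 + 10*(½))*(281*33 + 346) = (11/4 + 5)*(9273 + 346) = (31/4)*9619 = 298189/4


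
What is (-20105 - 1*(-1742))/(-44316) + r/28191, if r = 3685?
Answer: 75663977/138812484 ≈ 0.54508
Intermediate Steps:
(-20105 - 1*(-1742))/(-44316) + r/28191 = (-20105 - 1*(-1742))/(-44316) + 3685/28191 = (-20105 + 1742)*(-1/44316) + 3685*(1/28191) = -18363*(-1/44316) + 3685/28191 = 6121/14772 + 3685/28191 = 75663977/138812484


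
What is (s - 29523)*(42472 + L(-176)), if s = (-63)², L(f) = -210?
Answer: -1079963148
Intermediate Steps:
s = 3969
(s - 29523)*(42472 + L(-176)) = (3969 - 29523)*(42472 - 210) = -25554*42262 = -1079963148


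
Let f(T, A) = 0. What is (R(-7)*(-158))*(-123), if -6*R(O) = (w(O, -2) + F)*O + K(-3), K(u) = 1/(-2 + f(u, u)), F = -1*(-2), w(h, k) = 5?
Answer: 320661/2 ≈ 1.6033e+5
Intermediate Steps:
F = 2
K(u) = -½ (K(u) = 1/(-2 + 0) = 1/(-2) = -½)
R(O) = 1/12 - 7*O/6 (R(O) = -((5 + 2)*O - ½)/6 = -(7*O - ½)/6 = -(-½ + 7*O)/6 = 1/12 - 7*O/6)
(R(-7)*(-158))*(-123) = ((1/12 - 7/6*(-7))*(-158))*(-123) = ((1/12 + 49/6)*(-158))*(-123) = ((33/4)*(-158))*(-123) = -2607/2*(-123) = 320661/2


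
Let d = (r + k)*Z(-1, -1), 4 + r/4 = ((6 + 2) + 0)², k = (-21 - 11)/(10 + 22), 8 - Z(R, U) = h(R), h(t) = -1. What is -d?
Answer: -2151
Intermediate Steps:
Z(R, U) = 9 (Z(R, U) = 8 - 1*(-1) = 8 + 1 = 9)
k = -1 (k = -32/32 = -32*1/32 = -1)
r = 240 (r = -16 + 4*((6 + 2) + 0)² = -16 + 4*(8 + 0)² = -16 + 4*8² = -16 + 4*64 = -16 + 256 = 240)
d = 2151 (d = (240 - 1)*9 = 239*9 = 2151)
-d = -1*2151 = -2151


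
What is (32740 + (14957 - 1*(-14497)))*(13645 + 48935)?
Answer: 3892100520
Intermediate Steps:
(32740 + (14957 - 1*(-14497)))*(13645 + 48935) = (32740 + (14957 + 14497))*62580 = (32740 + 29454)*62580 = 62194*62580 = 3892100520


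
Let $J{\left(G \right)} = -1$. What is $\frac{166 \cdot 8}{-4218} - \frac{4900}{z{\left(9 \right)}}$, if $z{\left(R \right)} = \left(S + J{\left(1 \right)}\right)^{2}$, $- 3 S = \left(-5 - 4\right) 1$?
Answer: $- \frac{2584189}{2109} \approx -1225.3$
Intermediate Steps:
$S = 3$ ($S = - \frac{\left(-5 - 4\right) 1}{3} = - \frac{\left(-9\right) 1}{3} = \left(- \frac{1}{3}\right) \left(-9\right) = 3$)
$z{\left(R \right)} = 4$ ($z{\left(R \right)} = \left(3 - 1\right)^{2} = 2^{2} = 4$)
$\frac{166 \cdot 8}{-4218} - \frac{4900}{z{\left(9 \right)}} = \frac{166 \cdot 8}{-4218} - \frac{4900}{4} = 1328 \left(- \frac{1}{4218}\right) - 1225 = - \frac{664}{2109} - 1225 = - \frac{2584189}{2109}$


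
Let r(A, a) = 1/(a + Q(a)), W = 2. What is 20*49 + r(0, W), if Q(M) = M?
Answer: 3921/4 ≈ 980.25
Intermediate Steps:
r(A, a) = 1/(2*a) (r(A, a) = 1/(a + a) = 1/(2*a))
20*49 + r(0, W) = 20*49 + (1/2)/2 = 980 + (1/2)*(1/2) = 980 + 1/4 = 3921/4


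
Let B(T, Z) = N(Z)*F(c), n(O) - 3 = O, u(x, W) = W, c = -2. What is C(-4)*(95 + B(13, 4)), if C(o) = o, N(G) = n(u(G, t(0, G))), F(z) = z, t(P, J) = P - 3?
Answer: -380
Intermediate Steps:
t(P, J) = -3 + P
n(O) = 3 + O
N(G) = 0 (N(G) = 3 + (-3 + 0) = 3 - 3 = 0)
B(T, Z) = 0 (B(T, Z) = 0*(-2) = 0)
C(-4)*(95 + B(13, 4)) = -4*(95 + 0) = -4*95 = -380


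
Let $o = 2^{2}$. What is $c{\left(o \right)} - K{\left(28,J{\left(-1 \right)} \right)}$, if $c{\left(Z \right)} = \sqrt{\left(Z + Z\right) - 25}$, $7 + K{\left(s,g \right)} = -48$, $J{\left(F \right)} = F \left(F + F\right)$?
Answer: $55 + i \sqrt{17} \approx 55.0 + 4.1231 i$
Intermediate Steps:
$J{\left(F \right)} = 2 F^{2}$ ($J{\left(F \right)} = F 2 F = 2 F^{2}$)
$K{\left(s,g \right)} = -55$ ($K{\left(s,g \right)} = -7 - 48 = -55$)
$o = 4$
$c{\left(Z \right)} = \sqrt{-25 + 2 Z}$ ($c{\left(Z \right)} = \sqrt{2 Z - 25} = \sqrt{-25 + 2 Z}$)
$c{\left(o \right)} - K{\left(28,J{\left(-1 \right)} \right)} = \sqrt{-25 + 2 \cdot 4} - -55 = \sqrt{-25 + 8} + 55 = \sqrt{-17} + 55 = i \sqrt{17} + 55 = 55 + i \sqrt{17}$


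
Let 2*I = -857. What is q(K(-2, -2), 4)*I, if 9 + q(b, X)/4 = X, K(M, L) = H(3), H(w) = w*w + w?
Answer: 8570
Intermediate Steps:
H(w) = w + w² (H(w) = w² + w = w + w²)
K(M, L) = 12 (K(M, L) = 3*(1 + 3) = 3*4 = 12)
q(b, X) = -36 + 4*X
I = -857/2 (I = (½)*(-857) = -857/2 ≈ -428.50)
q(K(-2, -2), 4)*I = (-36 + 4*4)*(-857/2) = (-36 + 16)*(-857/2) = -20*(-857/2) = 8570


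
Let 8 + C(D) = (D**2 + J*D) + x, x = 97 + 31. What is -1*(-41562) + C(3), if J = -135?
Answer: 41286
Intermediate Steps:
x = 128
C(D) = 120 + D**2 - 135*D (C(D) = -8 + ((D**2 - 135*D) + 128) = -8 + (128 + D**2 - 135*D) = 120 + D**2 - 135*D)
-1*(-41562) + C(3) = -1*(-41562) + (120 + 3**2 - 135*3) = 41562 + (120 + 9 - 405) = 41562 - 276 = 41286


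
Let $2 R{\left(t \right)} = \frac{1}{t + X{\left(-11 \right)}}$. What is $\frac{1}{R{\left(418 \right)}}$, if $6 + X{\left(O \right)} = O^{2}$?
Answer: $1066$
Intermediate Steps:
$X{\left(O \right)} = -6 + O^{2}$
$R{\left(t \right)} = \frac{1}{2 \left(115 + t\right)}$ ($R{\left(t \right)} = \frac{1}{2 \left(t - \left(6 - \left(-11\right)^{2}\right)\right)} = \frac{1}{2 \left(t + \left(-6 + 121\right)\right)} = \frac{1}{2 \left(t + 115\right)} = \frac{1}{2 \left(115 + t\right)}$)
$\frac{1}{R{\left(418 \right)}} = \frac{1}{\frac{1}{2} \frac{1}{115 + 418}} = \frac{1}{\frac{1}{2} \cdot \frac{1}{533}} = \frac{1}{\frac{1}{1066}} = 1066$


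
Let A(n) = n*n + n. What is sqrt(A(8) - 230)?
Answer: I*sqrt(158) ≈ 12.57*I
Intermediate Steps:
A(n) = n + n**2 (A(n) = n**2 + n = n + n**2)
sqrt(A(8) - 230) = sqrt(8*(1 + 8) - 230) = sqrt(8*9 - 230) = sqrt(72 - 230) = sqrt(-158) = I*sqrt(158)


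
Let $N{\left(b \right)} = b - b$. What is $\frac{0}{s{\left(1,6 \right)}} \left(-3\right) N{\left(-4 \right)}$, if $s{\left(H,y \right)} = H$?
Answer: $0$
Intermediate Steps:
$N{\left(b \right)} = 0$
$\frac{0}{s{\left(1,6 \right)}} \left(-3\right) N{\left(-4 \right)} = \frac{0}{1} \left(-3\right) 0 = 0 \cdot 1 \left(-3\right) 0 = 0 \left(-3\right) 0 = 0 \cdot 0 = 0$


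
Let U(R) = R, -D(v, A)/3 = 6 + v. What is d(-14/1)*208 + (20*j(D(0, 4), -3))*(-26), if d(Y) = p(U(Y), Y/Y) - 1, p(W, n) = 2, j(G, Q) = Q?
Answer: 1768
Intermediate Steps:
D(v, A) = -18 - 3*v (D(v, A) = -3*(6 + v) = -18 - 3*v)
d(Y) = 1 (d(Y) = 2 - 1 = 1)
d(-14/1)*208 + (20*j(D(0, 4), -3))*(-26) = 1*208 + (20*(-3))*(-26) = 208 - 60*(-26) = 208 + 1560 = 1768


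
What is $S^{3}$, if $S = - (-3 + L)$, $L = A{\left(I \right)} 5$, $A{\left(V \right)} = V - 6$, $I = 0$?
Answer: $35937$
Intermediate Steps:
$A{\left(V \right)} = -6 + V$ ($A{\left(V \right)} = V - 6 = -6 + V$)
$L = -30$ ($L = \left(-6 + 0\right) 5 = \left(-6\right) 5 = -30$)
$S = 33$ ($S = - (-3 - 30) = \left(-1\right) \left(-33\right) = 33$)
$S^{3} = 33^{3} = 35937$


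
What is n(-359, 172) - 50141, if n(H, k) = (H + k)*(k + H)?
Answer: -15172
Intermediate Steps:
n(H, k) = (H + k)² (n(H, k) = (H + k)*(H + k) = (H + k)²)
n(-359, 172) - 50141 = (-359 + 172)² - 50141 = (-187)² - 50141 = 34969 - 50141 = -15172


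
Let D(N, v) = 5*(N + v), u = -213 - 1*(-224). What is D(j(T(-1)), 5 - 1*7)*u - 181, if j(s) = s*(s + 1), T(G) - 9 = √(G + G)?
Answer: 4549 + 1045*I*√2 ≈ 4549.0 + 1477.9*I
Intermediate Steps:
u = 11 (u = -213 + 224 = 11)
T(G) = 9 + √2*√G (T(G) = 9 + √(G + G) = 9 + √(2*G) = 9 + √2*√G)
j(s) = s*(1 + s)
D(N, v) = 5*N + 5*v
D(j(T(-1)), 5 - 1*7)*u - 181 = (5*((9 + √2*√(-1))*(1 + (9 + √2*√(-1)))) + 5*(5 - 1*7))*11 - 181 = (5*((9 + √2*I)*(1 + (9 + √2*I))) + 5*(5 - 7))*11 - 181 = (5*((9 + I*√2)*(1 + (9 + I*√2))) + 5*(-2))*11 - 181 = (5*((9 + I*√2)*(10 + I*√2)) - 10)*11 - 181 = (5*(9 + I*√2)*(10 + I*√2) - 10)*11 - 181 = (-10 + 5*(9 + I*√2)*(10 + I*√2))*11 - 181 = (-110 + 55*(9 + I*√2)*(10 + I*√2)) - 181 = -291 + 55*(9 + I*√2)*(10 + I*√2)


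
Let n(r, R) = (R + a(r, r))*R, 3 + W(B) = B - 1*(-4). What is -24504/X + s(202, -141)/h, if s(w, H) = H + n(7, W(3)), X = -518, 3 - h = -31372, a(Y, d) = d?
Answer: 384381377/8126125 ≈ 47.302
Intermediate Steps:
h = 31375 (h = 3 - 1*(-31372) = 3 + 31372 = 31375)
W(B) = 1 + B (W(B) = -3 + (B - 1*(-4)) = -3 + (B + 4) = -3 + (4 + B) = 1 + B)
n(r, R) = R*(R + r) (n(r, R) = (R + r)*R = R*(R + r))
s(w, H) = 44 + H (s(w, H) = H + (1 + 3)*((1 + 3) + 7) = H + 4*(4 + 7) = H + 4*11 = H + 44 = 44 + H)
-24504/X + s(202, -141)/h = -24504/(-518) + (44 - 141)/31375 = -24504*(-1/518) - 97*1/31375 = 12252/259 - 97/31375 = 384381377/8126125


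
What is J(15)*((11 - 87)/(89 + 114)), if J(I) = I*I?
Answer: -17100/203 ≈ -84.236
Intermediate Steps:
J(I) = I²
J(15)*((11 - 87)/(89 + 114)) = 15²*((11 - 87)/(89 + 114)) = 225*(-76/203) = -17100/203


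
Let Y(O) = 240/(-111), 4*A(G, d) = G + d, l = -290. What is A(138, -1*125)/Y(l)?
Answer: -481/320 ≈ -1.5031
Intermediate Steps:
A(G, d) = G/4 + d/4 (A(G, d) = (G + d)/4 = G/4 + d/4)
Y(O) = -80/37 (Y(O) = 240*(-1/111) = -80/37)
A(138, -1*125)/Y(l) = ((¼)*138 + (-1*125)/4)/(-80/37) = (69/2 + (¼)*(-125))*(-37/80) = (69/2 - 125/4)*(-37/80) = (13/4)*(-37/80) = -481/320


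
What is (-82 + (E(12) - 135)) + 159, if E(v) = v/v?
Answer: -57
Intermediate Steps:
E(v) = 1
(-82 + (E(12) - 135)) + 159 = (-82 + (1 - 135)) + 159 = (-82 - 134) + 159 = -216 + 159 = -57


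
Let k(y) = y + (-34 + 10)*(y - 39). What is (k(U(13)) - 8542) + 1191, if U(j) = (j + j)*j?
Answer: -14189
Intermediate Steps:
U(j) = 2*j**2 (U(j) = (2*j)*j = 2*j**2)
k(y) = 936 - 23*y (k(y) = y - 24*(-39 + y) = y + (936 - 24*y) = 936 - 23*y)
(k(U(13)) - 8542) + 1191 = ((936 - 46*13**2) - 8542) + 1191 = ((936 - 46*169) - 8542) + 1191 = ((936 - 23*338) - 8542) + 1191 = ((936 - 7774) - 8542) + 1191 = (-6838 - 8542) + 1191 = -15380 + 1191 = -14189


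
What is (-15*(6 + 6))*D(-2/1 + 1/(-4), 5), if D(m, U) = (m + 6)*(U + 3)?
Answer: -5400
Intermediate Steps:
D(m, U) = (3 + U)*(6 + m) (D(m, U) = (6 + m)*(3 + U) = (3 + U)*(6 + m))
(-15*(6 + 6))*D(-2/1 + 1/(-4), 5) = (-15*(6 + 6))*(18 + 3*(-2/1 + 1/(-4)) + 6*5 + 5*(-2/1 + 1/(-4))) = (-15*12)*(18 + 3*(-2*1 + 1*(-¼)) + 30 + 5*(-2*1 + 1*(-¼))) = -180*(18 + 3*(-2 - ¼) + 30 + 5*(-2 - ¼)) = -180*(18 + 3*(-9/4) + 30 + 5*(-9/4)) = -180*(18 - 27/4 + 30 - 45/4) = -180*30 = -5400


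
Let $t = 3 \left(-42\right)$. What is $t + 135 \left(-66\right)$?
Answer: $-9036$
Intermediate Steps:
$t = -126$
$t + 135 \left(-66\right) = -126 + 135 \left(-66\right) = -126 - 8910 = -9036$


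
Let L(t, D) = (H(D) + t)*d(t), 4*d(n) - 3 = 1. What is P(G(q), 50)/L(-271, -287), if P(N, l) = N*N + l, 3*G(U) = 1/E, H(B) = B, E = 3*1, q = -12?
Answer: -4051/45198 ≈ -0.089628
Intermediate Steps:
d(n) = 1 (d(n) = 3/4 + (1/4)*1 = 3/4 + 1/4 = 1)
E = 3
L(t, D) = D + t (L(t, D) = (D + t)*1 = D + t)
G(U) = 1/9 (G(U) = (1/3)/3 = (1/3)*(1/3) = 1/9)
P(N, l) = l + N**2 (P(N, l) = N**2 + l = l + N**2)
P(G(q), 50)/L(-271, -287) = (50 + (1/9)**2)/(-287 - 271) = (50 + 1/81)/(-558) = (4051/81)*(-1/558) = -4051/45198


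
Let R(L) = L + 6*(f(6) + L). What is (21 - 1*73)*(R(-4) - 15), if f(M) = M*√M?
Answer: 2236 - 1872*√6 ≈ -2349.4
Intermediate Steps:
f(M) = M^(3/2)
R(L) = 7*L + 36*√6 (R(L) = L + 6*(6^(3/2) + L) = L + 6*(6*√6 + L) = L + 6*(L + 6*√6) = L + (6*L + 36*√6) = 7*L + 36*√6)
(21 - 1*73)*(R(-4) - 15) = (21 - 1*73)*((7*(-4) + 36*√6) - 15) = (21 - 73)*((-28 + 36*√6) - 15) = -52*(-43 + 36*√6) = 2236 - 1872*√6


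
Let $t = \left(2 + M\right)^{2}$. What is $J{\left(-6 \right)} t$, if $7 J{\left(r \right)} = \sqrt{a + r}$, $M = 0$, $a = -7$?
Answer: $\frac{4 i \sqrt{13}}{7} \approx 2.0603 i$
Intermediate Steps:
$J{\left(r \right)} = \frac{\sqrt{-7 + r}}{7}$
$t = 4$ ($t = \left(2 + 0\right)^{2} = 2^{2} = 4$)
$J{\left(-6 \right)} t = \frac{\sqrt{-7 - 6}}{7} \cdot 4 = \frac{\sqrt{-13}}{7} \cdot 4 = \frac{i \sqrt{13}}{7} \cdot 4 = \frac{4 i \sqrt{13}}{7}$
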